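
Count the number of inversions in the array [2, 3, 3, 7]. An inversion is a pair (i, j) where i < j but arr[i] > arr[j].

Finding inversions in [2, 3, 3, 7]:


Total inversions: 0

The array has 0 inversions. It is already sorted.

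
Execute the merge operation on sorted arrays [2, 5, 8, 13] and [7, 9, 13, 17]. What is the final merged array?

Merging process:

Compare 2 vs 7: take 2 from left. Merged: [2]
Compare 5 vs 7: take 5 from left. Merged: [2, 5]
Compare 8 vs 7: take 7 from right. Merged: [2, 5, 7]
Compare 8 vs 9: take 8 from left. Merged: [2, 5, 7, 8]
Compare 13 vs 9: take 9 from right. Merged: [2, 5, 7, 8, 9]
Compare 13 vs 13: take 13 from left. Merged: [2, 5, 7, 8, 9, 13]
Append remaining from right: [13, 17]. Merged: [2, 5, 7, 8, 9, 13, 13, 17]

Final merged array: [2, 5, 7, 8, 9, 13, 13, 17]
Total comparisons: 6

The merged array is [2, 5, 7, 8, 9, 13, 13, 17], requiring 6 comparisons. The merge step runs in O(n) time where n is the total number of elements.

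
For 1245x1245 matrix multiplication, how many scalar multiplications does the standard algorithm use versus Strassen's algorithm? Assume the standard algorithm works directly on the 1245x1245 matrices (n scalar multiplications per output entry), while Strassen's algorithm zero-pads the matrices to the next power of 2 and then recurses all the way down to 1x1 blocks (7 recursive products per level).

Matrix multiplication for 1245x1245 matrices:

Strassen's algorithm requires power-of-2 dimensions. Pad 1245x1245 to 2048x2048 (next power of 2).

Standard algorithm: 1245^3 = 1929781125 multiplications
Strassen's algorithm: 7^(log2(2048)) = 7^11 = 1977326743 multiplications
Difference: 1929781125 - 1977326743 = -47545618 (Strassen uses MORE here due to padding overhead — for small or just-over-power-of-2 n, padding can outweigh the per-level savings)

Standard: 1929781125 multiplications (1245^3). Strassen: 1977326743 multiplications (7^11, after padding to 2048x2048). Strassen reduces 8 recursive multiplications to 7 at each level.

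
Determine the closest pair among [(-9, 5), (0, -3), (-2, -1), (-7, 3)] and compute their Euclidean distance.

Computing all pairwise distances among 4 points:

d((-9, 5), (0, -3)) = 12.0416
d((-9, 5), (-2, -1)) = 9.2195
d((-9, 5), (-7, 3)) = 2.8284 <-- minimum
d((0, -3), (-2, -1)) = 2.8284 <-- minimum
d((0, -3), (-7, 3)) = 9.2195
d((-2, -1), (-7, 3)) = 6.4031

Minimum distance: 2.8284 (tie among 2 pairs: (-9, 5) and (-7, 3); (0, -3) and (-2, -1))

The minimum Euclidean distance is 2.8284. There is a tie: 2 pairs achieve this minimum — (-9, 5) and (-7, 3); (0, -3) and (-2, -1). Any of these is a valid closest pair. For 4 points, brute-force pairwise comparison is shown above. For large n, the divide-and-conquer algorithm (sort by x, recurse on halves, check the dividing strip) achieves O(n log n).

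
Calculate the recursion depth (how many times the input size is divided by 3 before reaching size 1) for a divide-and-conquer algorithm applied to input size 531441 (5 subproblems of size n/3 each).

For divide and conquer with division factor 3:

Problem sizes at each level:
Level 0: 531441
Level 1: 177147
Level 2: 59049
Level 3: 19683
Level 4: 6561
Level 5: 2187
Level 6: 729
Level 7: 243
Level 8: 81
Level 9: 27
Level 10: 9
Level 11: 3
Level 12: 1

The root is level 0 and the size-1 base case is level 12 (the tree spans levels 0 through 12, i.e. 13 levels counting the root), so the depth is the number of divisions: log_3(531441) = 12

The recursion tree depth is log_3(531441) = 12. At each level, the problem size is divided by 3, so it takes 12 divisions to reduce to a base case of size 1. The algorithm makes 5 recursive calls at each level.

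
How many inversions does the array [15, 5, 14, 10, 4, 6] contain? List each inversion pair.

Finding inversions in [15, 5, 14, 10, 4, 6]:

(0, 1): arr[0]=15 > arr[1]=5
(0, 2): arr[0]=15 > arr[2]=14
(0, 3): arr[0]=15 > arr[3]=10
(0, 4): arr[0]=15 > arr[4]=4
(0, 5): arr[0]=15 > arr[5]=6
(1, 4): arr[1]=5 > arr[4]=4
(2, 3): arr[2]=14 > arr[3]=10
(2, 4): arr[2]=14 > arr[4]=4
(2, 5): arr[2]=14 > arr[5]=6
(3, 4): arr[3]=10 > arr[4]=4
(3, 5): arr[3]=10 > arr[5]=6

Total inversions: 11

The array has 11 inversion(s): (0,1), (0,2), (0,3), (0,4), (0,5), (1,4), (2,3), (2,4), (2,5), (3,4), (3,5). Each pair (i,j) satisfies i < j and arr[i] > arr[j].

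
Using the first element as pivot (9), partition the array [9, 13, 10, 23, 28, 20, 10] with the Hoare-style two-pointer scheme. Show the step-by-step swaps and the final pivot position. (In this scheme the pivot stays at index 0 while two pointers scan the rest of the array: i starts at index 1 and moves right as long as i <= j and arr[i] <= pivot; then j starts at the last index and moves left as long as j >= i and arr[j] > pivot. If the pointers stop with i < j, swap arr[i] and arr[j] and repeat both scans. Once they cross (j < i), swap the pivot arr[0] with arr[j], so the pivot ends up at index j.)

Hoare-style two-pointer partition with pivot = 9:

Initial array: [9, 13, 10, 23, 28, 20, 10]

Pointers start at i = 1, j = 6.
i ends at 1, j ends at 0: the pointers have crossed (j < i), so scanning stops.

j = 0, so swapping arr[0] with arr[j] leaves the pivot at position 0: [9, 13, 10, 23, 28, 20, 10]
Pivot position: 0

After partitioning with pivot 9, the array becomes [9, 13, 10, 23, 28, 20, 10]. The pivot is placed at index 0. All elements to the left of the pivot are <= 9, and all elements to the right are > 9.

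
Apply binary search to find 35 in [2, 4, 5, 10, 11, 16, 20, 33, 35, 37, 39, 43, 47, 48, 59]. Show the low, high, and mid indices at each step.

Binary search for 35 in [2, 4, 5, 10, 11, 16, 20, 33, 35, 37, 39, 43, 47, 48, 59]:

lo=0, hi=14, mid=7, arr[mid]=33 -> 33 < 35, search right half
lo=8, hi=14, mid=11, arr[mid]=43 -> 43 > 35, search left half
lo=8, hi=10, mid=9, arr[mid]=37 -> 37 > 35, search left half
lo=8, hi=8, mid=8, arr[mid]=35 -> Found target at index 8!

Binary search finds 35 at index 8 after 4 comparisons. The search repeatedly halves the search space by comparing with the middle element.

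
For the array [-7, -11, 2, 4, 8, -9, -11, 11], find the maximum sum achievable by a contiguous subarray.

Using Kadane's algorithm on [-7, -11, 2, 4, 8, -9, -11, 11]:

Scanning through the array:
Position 1 (value -11): max_ending_here = -11, max_so_far = -7
Position 2 (value 2): max_ending_here = 2, max_so_far = 2
Position 3 (value 4): max_ending_here = 6, max_so_far = 6
Position 4 (value 8): max_ending_here = 14, max_so_far = 14
Position 5 (value -9): max_ending_here = 5, max_so_far = 14
Position 6 (value -11): max_ending_here = -6, max_so_far = 14
Position 7 (value 11): max_ending_here = 11, max_so_far = 14

Maximum subarray: [2, 4, 8]
Maximum sum: 14

The maximum subarray is [2, 4, 8] with sum 14. This subarray runs from index 2 to index 4.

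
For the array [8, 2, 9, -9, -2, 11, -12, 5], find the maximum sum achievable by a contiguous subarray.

Using Kadane's algorithm on [8, 2, 9, -9, -2, 11, -12, 5]:

Scanning through the array:
Position 1 (value 2): max_ending_here = 10, max_so_far = 10
Position 2 (value 9): max_ending_here = 19, max_so_far = 19
Position 3 (value -9): max_ending_here = 10, max_so_far = 19
Position 4 (value -2): max_ending_here = 8, max_so_far = 19
Position 5 (value 11): max_ending_here = 19, max_so_far = 19
Position 6 (value -12): max_ending_here = 7, max_so_far = 19
Position 7 (value 5): max_ending_here = 12, max_so_far = 19

Maximum subarray: [8, 2, 9]
Maximum sum: 19

The maximum subarray is [8, 2, 9] with sum 19. This subarray runs from index 0 to index 2.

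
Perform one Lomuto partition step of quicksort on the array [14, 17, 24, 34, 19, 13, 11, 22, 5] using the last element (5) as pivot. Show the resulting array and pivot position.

Lomuto partition with pivot = 5:

Initial array: [14, 17, 24, 34, 19, 13, 11, 22, 5]

arr[0]=14 > 5: no swap
arr[1]=17 > 5: no swap
arr[2]=24 > 5: no swap
arr[3]=34 > 5: no swap
arr[4]=19 > 5: no swap
arr[5]=13 > 5: no swap
arr[6]=11 > 5: no swap
arr[7]=22 > 5: no swap

Place pivot at position 0: [5, 17, 24, 34, 19, 13, 11, 22, 14]
Pivot position: 0

After partitioning with pivot 5, the array becomes [5, 17, 24, 34, 19, 13, 11, 22, 14]. The pivot is placed at index 0. All elements to the left of the pivot are <= 5, and all elements to the right are > 5.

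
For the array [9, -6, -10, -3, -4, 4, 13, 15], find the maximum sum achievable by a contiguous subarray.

Using Kadane's algorithm on [9, -6, -10, -3, -4, 4, 13, 15]:

Scanning through the array:
Position 1 (value -6): max_ending_here = 3, max_so_far = 9
Position 2 (value -10): max_ending_here = -7, max_so_far = 9
Position 3 (value -3): max_ending_here = -3, max_so_far = 9
Position 4 (value -4): max_ending_here = -4, max_so_far = 9
Position 5 (value 4): max_ending_here = 4, max_so_far = 9
Position 6 (value 13): max_ending_here = 17, max_so_far = 17
Position 7 (value 15): max_ending_here = 32, max_so_far = 32

Maximum subarray: [4, 13, 15]
Maximum sum: 32

The maximum subarray is [4, 13, 15] with sum 32. This subarray runs from index 5 to index 7.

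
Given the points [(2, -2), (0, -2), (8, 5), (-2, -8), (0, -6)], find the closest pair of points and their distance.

Computing all pairwise distances among 5 points:

d((2, -2), (0, -2)) = 2.0 <-- minimum
d((2, -2), (8, 5)) = 9.2195
d((2, -2), (-2, -8)) = 7.2111
d((2, -2), (0, -6)) = 4.4721
d((0, -2), (8, 5)) = 10.6301
d((0, -2), (-2, -8)) = 6.3246
d((0, -2), (0, -6)) = 4.0
d((8, 5), (-2, -8)) = 16.4012
d((8, 5), (0, -6)) = 13.6015
d((-2, -8), (0, -6)) = 2.8284

Closest pair: (2, -2) and (0, -2) with distance 2.0

The closest pair is (2, -2) and (0, -2) with Euclidean distance 2.0. For 5 points, brute-force pairwise comparison is shown above. For large n, the divide-and-conquer algorithm (sort by x, recurse on halves, check the dividing strip) achieves O(n log n).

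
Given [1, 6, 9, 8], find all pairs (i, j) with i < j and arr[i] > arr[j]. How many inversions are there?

Finding inversions in [1, 6, 9, 8]:

(2, 3): arr[2]=9 > arr[3]=8

Total inversions: 1

The array has 1 inversion(s): (2,3). Each pair (i,j) satisfies i < j and arr[i] > arr[j].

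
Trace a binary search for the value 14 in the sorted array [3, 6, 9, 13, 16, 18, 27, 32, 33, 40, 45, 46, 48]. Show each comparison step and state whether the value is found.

Binary search for 14 in [3, 6, 9, 13, 16, 18, 27, 32, 33, 40, 45, 46, 48]:

lo=0, hi=12, mid=6, arr[mid]=27 -> 27 > 14, search left half
lo=0, hi=5, mid=2, arr[mid]=9 -> 9 < 14, search right half
lo=3, hi=5, mid=4, arr[mid]=16 -> 16 > 14, search left half
lo=3, hi=3, mid=3, arr[mid]=13 -> 13 < 14, search right half
lo=4 > hi=3, target 14 not found

Binary search determines that 14 is not in the array after 4 comparisons. The search space was exhausted without finding the target.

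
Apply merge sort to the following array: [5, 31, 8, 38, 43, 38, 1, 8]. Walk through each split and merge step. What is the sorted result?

Merge sort trace:

Split: [5, 31, 8, 38, 43, 38, 1, 8] -> [5, 31, 8, 38] and [43, 38, 1, 8]
  Split: [5, 31, 8, 38] -> [5, 31] and [8, 38]
    Split: [5, 31] -> [5] and [31]
    Merge: [5] + [31] -> [5, 31]
    Split: [8, 38] -> [8] and [38]
    Merge: [8] + [38] -> [8, 38]
  Merge: [5, 31] + [8, 38] -> [5, 8, 31, 38]
  Split: [43, 38, 1, 8] -> [43, 38] and [1, 8]
    Split: [43, 38] -> [43] and [38]
    Merge: [43] + [38] -> [38, 43]
    Split: [1, 8] -> [1] and [8]
    Merge: [1] + [8] -> [1, 8]
  Merge: [38, 43] + [1, 8] -> [1, 8, 38, 43]
Merge: [5, 8, 31, 38] + [1, 8, 38, 43] -> [1, 5, 8, 8, 31, 38, 38, 43]

Final sorted array: [1, 5, 8, 8, 31, 38, 38, 43]

The merge sort proceeds by recursively splitting the array and merging sorted halves.
After all merges, the sorted array is [1, 5, 8, 8, 31, 38, 38, 43].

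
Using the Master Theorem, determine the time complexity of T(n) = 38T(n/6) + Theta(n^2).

Master Theorem for T(n) = 38T(n/6) + O(n^2):

a = 38, b = 6, c = 2
log_b(a) = log_6(38) = 2.0302

Case 1: c = 2 < log_6(38) = 2.0302
T(n) = O(n^(log_6 38))

For T(n) = 38T(n/6) + O(n^2): log_6(38) = 2.0302. This is Case 1 of the Master Theorem (c < log_b(a), work dominated by leaves), giving O(n^(log_6 38)).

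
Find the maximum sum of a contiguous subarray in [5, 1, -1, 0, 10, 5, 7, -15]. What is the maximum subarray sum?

Using Kadane's algorithm on [5, 1, -1, 0, 10, 5, 7, -15]:

Scanning through the array:
Position 1 (value 1): max_ending_here = 6, max_so_far = 6
Position 2 (value -1): max_ending_here = 5, max_so_far = 6
Position 3 (value 0): max_ending_here = 5, max_so_far = 6
Position 4 (value 10): max_ending_here = 15, max_so_far = 15
Position 5 (value 5): max_ending_here = 20, max_so_far = 20
Position 6 (value 7): max_ending_here = 27, max_so_far = 27
Position 7 (value -15): max_ending_here = 12, max_so_far = 27

Maximum subarray: [5, 1, -1, 0, 10, 5, 7]
Maximum sum: 27

The maximum subarray is [5, 1, -1, 0, 10, 5, 7] with sum 27. This subarray runs from index 0 to index 6.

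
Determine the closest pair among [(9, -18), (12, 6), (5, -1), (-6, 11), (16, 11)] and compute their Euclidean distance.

Computing all pairwise distances among 5 points:

d((9, -18), (12, 6)) = 24.1868
d((9, -18), (5, -1)) = 17.4642
d((9, -18), (-6, 11)) = 32.6497
d((9, -18), (16, 11)) = 29.8329
d((12, 6), (5, -1)) = 9.8995
d((12, 6), (-6, 11)) = 18.6815
d((12, 6), (16, 11)) = 6.4031 <-- minimum
d((5, -1), (-6, 11)) = 16.2788
d((5, -1), (16, 11)) = 16.2788
d((-6, 11), (16, 11)) = 22.0

Closest pair: (12, 6) and (16, 11) with distance 6.4031

The closest pair is (12, 6) and (16, 11) with Euclidean distance 6.4031. For 5 points, brute-force pairwise comparison is shown above. For large n, the divide-and-conquer algorithm (sort by x, recurse on halves, check the dividing strip) achieves O(n log n).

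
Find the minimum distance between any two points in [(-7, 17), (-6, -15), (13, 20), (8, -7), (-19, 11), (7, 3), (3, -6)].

Computing all pairwise distances among 7 points:

d((-7, 17), (-6, -15)) = 32.0156
d((-7, 17), (13, 20)) = 20.2237
d((-7, 17), (8, -7)) = 28.3019
d((-7, 17), (-19, 11)) = 13.4164
d((-7, 17), (7, 3)) = 19.799
d((-7, 17), (3, -6)) = 25.0799
d((-6, -15), (13, 20)) = 39.8246
d((-6, -15), (8, -7)) = 16.1245
d((-6, -15), (-19, 11)) = 29.0689
d((-6, -15), (7, 3)) = 22.2036
d((-6, -15), (3, -6)) = 12.7279
d((13, 20), (8, -7)) = 27.4591
d((13, 20), (-19, 11)) = 33.2415
d((13, 20), (7, 3)) = 18.0278
d((13, 20), (3, -6)) = 27.8568
d((8, -7), (-19, 11)) = 32.45
d((8, -7), (7, 3)) = 10.0499
d((8, -7), (3, -6)) = 5.099 <-- minimum
d((-19, 11), (7, 3)) = 27.2029
d((-19, 11), (3, -6)) = 27.8029
d((7, 3), (3, -6)) = 9.8489

Closest pair: (8, -7) and (3, -6) with distance 5.099

The closest pair is (8, -7) and (3, -6) with Euclidean distance 5.099. For 7 points, brute-force pairwise comparison is shown above. For large n, the divide-and-conquer algorithm (sort by x, recurse on halves, check the dividing strip) achieves O(n log n).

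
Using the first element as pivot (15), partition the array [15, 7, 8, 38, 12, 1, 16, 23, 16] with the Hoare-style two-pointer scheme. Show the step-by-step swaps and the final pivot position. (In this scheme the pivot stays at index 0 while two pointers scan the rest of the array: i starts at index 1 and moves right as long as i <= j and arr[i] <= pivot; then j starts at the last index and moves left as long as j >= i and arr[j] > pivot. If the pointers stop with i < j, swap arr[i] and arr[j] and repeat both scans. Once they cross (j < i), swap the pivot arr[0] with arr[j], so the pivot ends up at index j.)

Hoare-style two-pointer partition with pivot = 15:

Initial array: [15, 7, 8, 38, 12, 1, 16, 23, 16]

Pointers start at i = 1, j = 8.
i stops at index 3 (arr[3]=38 > 15), j stops at index 5 (arr[5]=1 <= 15): swap arr[3] and arr[5], array becomes [15, 7, 8, 1, 12, 38, 16, 23, 16]
i ends at 5, j ends at 4: the pointers have crossed (j < i), so scanning stops.

Swap pivot arr[0] with arr[4] to place pivot at position 4: [12, 7, 8, 1, 15, 38, 16, 23, 16]
Pivot position: 4

After partitioning with pivot 15, the array becomes [12, 7, 8, 1, 15, 38, 16, 23, 16]. The pivot is placed at index 4. All elements to the left of the pivot are <= 15, and all elements to the right are > 15.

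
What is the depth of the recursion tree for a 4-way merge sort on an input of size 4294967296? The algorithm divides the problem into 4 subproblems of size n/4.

For divide and conquer with division factor 4:

Problem sizes at each level:
Level 0: 4294967296
Level 1: 1073741824
Level 2: 268435456
Level 3: 67108864
Level 4: 16777216
Level 5: 4194304
Level 6: 1048576
Level 7: 262144
Level 8: 65536
Level 9: 16384
Level 10: 4096
Level 11: 1024
Level 12: 256
Level 13: 64
Level 14: 16
Level 15: 4
Level 16: 1

The root is level 0 and the size-1 base case is level 16 (the tree spans levels 0 through 16, i.e. 17 levels counting the root), so the depth is the number of divisions: log_4(4294967296) = 16

The recursion tree depth is log_4(4294967296) = 16. At each level, the problem size is divided by 4, so it takes 16 divisions to reduce to a base case of size 1. The algorithm makes 4 recursive calls at each level.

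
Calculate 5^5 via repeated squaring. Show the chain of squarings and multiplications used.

Computing 5^5 by squaring (build up from 5^1; each line after the first costs one multiplication):

5^1 = 5
5^2 = (5^1)^2 = 5^2 = 25
5^4 = (5^2)^2 = 25^2 = 625
5^5 = 5 * 5^4 = 5 * 625 = 3125

Result: 3125
Multiplications needed: 3 (3 lines after 5^1)

5^5 = 3125. Using exponentiation by squaring, this requires 3 multiplications. The key idea: if the exponent is even, square the half-power; if odd, multiply by the base once.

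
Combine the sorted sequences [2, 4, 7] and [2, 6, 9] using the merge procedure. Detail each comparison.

Merging process:

Compare 2 vs 2: take 2 from left. Merged: [2]
Compare 4 vs 2: take 2 from right. Merged: [2, 2]
Compare 4 vs 6: take 4 from left. Merged: [2, 2, 4]
Compare 7 vs 6: take 6 from right. Merged: [2, 2, 4, 6]
Compare 7 vs 9: take 7 from left. Merged: [2, 2, 4, 6, 7]
Append remaining from right: [9]. Merged: [2, 2, 4, 6, 7, 9]

Final merged array: [2, 2, 4, 6, 7, 9]
Total comparisons: 5

The merged array is [2, 2, 4, 6, 7, 9], requiring 5 comparisons. The merge step runs in O(n) time where n is the total number of elements.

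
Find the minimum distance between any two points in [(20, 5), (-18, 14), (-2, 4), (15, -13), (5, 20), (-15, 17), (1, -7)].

Computing all pairwise distances among 7 points:

d((20, 5), (-18, 14)) = 39.0512
d((20, 5), (-2, 4)) = 22.0227
d((20, 5), (15, -13)) = 18.6815
d((20, 5), (5, 20)) = 21.2132
d((20, 5), (-15, 17)) = 37.0
d((20, 5), (1, -7)) = 22.4722
d((-18, 14), (-2, 4)) = 18.868
d((-18, 14), (15, -13)) = 42.638
d((-18, 14), (5, 20)) = 23.7697
d((-18, 14), (-15, 17)) = 4.2426 <-- minimum
d((-18, 14), (1, -7)) = 28.3196
d((-2, 4), (15, -13)) = 24.0416
d((-2, 4), (5, 20)) = 17.4642
d((-2, 4), (-15, 17)) = 18.3848
d((-2, 4), (1, -7)) = 11.4018
d((15, -13), (5, 20)) = 34.4819
d((15, -13), (-15, 17)) = 42.4264
d((15, -13), (1, -7)) = 15.2315
d((5, 20), (-15, 17)) = 20.2237
d((5, 20), (1, -7)) = 27.2947
d((-15, 17), (1, -7)) = 28.8444

Closest pair: (-18, 14) and (-15, 17) with distance 4.2426

The closest pair is (-18, 14) and (-15, 17) with Euclidean distance 4.2426. For 7 points, brute-force pairwise comparison is shown above. For large n, the divide-and-conquer algorithm (sort by x, recurse on halves, check the dividing strip) achieves O(n log n).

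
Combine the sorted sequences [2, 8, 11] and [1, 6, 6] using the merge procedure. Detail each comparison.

Merging process:

Compare 2 vs 1: take 1 from right. Merged: [1]
Compare 2 vs 6: take 2 from left. Merged: [1, 2]
Compare 8 vs 6: take 6 from right. Merged: [1, 2, 6]
Compare 8 vs 6: take 6 from right. Merged: [1, 2, 6, 6]
Append remaining from left: [8, 11]. Merged: [1, 2, 6, 6, 8, 11]

Final merged array: [1, 2, 6, 6, 8, 11]
Total comparisons: 4

The merged array is [1, 2, 6, 6, 8, 11], requiring 4 comparisons. The merge step runs in O(n) time where n is the total number of elements.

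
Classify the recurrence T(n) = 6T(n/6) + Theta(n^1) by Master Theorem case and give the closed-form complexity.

Master Theorem for T(n) = 6T(n/6) + O(n^1):

a = 6, b = 6, c = 1
log_b(a) = log_6(6) = 1.0000

Case 2: c = 1 = log_6(6) = 1.0000
T(n) = O(n^1 log n) = O(n log n)

For T(n) = 6T(n/6) + O(n^1): log_6(6) = 1.0000. This is Case 2 of the Master Theorem (c = log_b(a), equal work at all levels), giving O(n log n).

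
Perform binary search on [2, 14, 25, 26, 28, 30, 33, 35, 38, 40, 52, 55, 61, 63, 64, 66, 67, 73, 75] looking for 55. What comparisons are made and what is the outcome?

Binary search for 55 in [2, 14, 25, 26, 28, 30, 33, 35, 38, 40, 52, 55, 61, 63, 64, 66, 67, 73, 75]:

lo=0, hi=18, mid=9, arr[mid]=40 -> 40 < 55, search right half
lo=10, hi=18, mid=14, arr[mid]=64 -> 64 > 55, search left half
lo=10, hi=13, mid=11, arr[mid]=55 -> Found target at index 11!

Binary search finds 55 at index 11 after 3 comparisons. The search repeatedly halves the search space by comparing with the middle element.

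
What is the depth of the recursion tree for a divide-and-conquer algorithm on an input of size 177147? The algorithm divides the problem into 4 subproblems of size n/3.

For divide and conquer with division factor 3:

Problem sizes at each level:
Level 0: 177147
Level 1: 59049
Level 2: 19683
Level 3: 6561
Level 4: 2187
Level 5: 729
Level 6: 243
Level 7: 81
Level 8: 27
Level 9: 9
Level 10: 3
Level 11: 1

The root is level 0 and the size-1 base case is level 11 (the tree spans levels 0 through 11, i.e. 12 levels counting the root), so the depth is the number of divisions: log_3(177147) = 11

The recursion tree depth is log_3(177147) = 11. At each level, the problem size is divided by 3, so it takes 11 divisions to reduce to a base case of size 1. The algorithm makes 4 recursive calls at each level.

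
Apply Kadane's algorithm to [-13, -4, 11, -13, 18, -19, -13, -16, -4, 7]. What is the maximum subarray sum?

Using Kadane's algorithm on [-13, -4, 11, -13, 18, -19, -13, -16, -4, 7]:

Scanning through the array:
Position 1 (value -4): max_ending_here = -4, max_so_far = -4
Position 2 (value 11): max_ending_here = 11, max_so_far = 11
Position 3 (value -13): max_ending_here = -2, max_so_far = 11
Position 4 (value 18): max_ending_here = 18, max_so_far = 18
Position 5 (value -19): max_ending_here = -1, max_so_far = 18
Position 6 (value -13): max_ending_here = -13, max_so_far = 18
Position 7 (value -16): max_ending_here = -16, max_so_far = 18
Position 8 (value -4): max_ending_here = -4, max_so_far = 18
Position 9 (value 7): max_ending_here = 7, max_so_far = 18

Maximum subarray: [18]
Maximum sum: 18

The maximum subarray is [18] with sum 18. This subarray runs from index 4 to index 4.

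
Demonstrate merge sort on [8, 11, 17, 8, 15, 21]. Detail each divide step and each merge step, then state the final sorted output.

Merge sort trace:

Split: [8, 11, 17, 8, 15, 21] -> [8, 11, 17] and [8, 15, 21]
  Split: [8, 11, 17] -> [8] and [11, 17]
    Split: [11, 17] -> [11] and [17]
    Merge: [11] + [17] -> [11, 17]
  Merge: [8] + [11, 17] -> [8, 11, 17]
  Split: [8, 15, 21] -> [8] and [15, 21]
    Split: [15, 21] -> [15] and [21]
    Merge: [15] + [21] -> [15, 21]
  Merge: [8] + [15, 21] -> [8, 15, 21]
Merge: [8, 11, 17] + [8, 15, 21] -> [8, 8, 11, 15, 17, 21]

Final sorted array: [8, 8, 11, 15, 17, 21]

The merge sort proceeds by recursively splitting the array and merging sorted halves.
After all merges, the sorted array is [8, 8, 11, 15, 17, 21].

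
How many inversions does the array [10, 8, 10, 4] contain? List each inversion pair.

Finding inversions in [10, 8, 10, 4]:

(0, 1): arr[0]=10 > arr[1]=8
(0, 3): arr[0]=10 > arr[3]=4
(1, 3): arr[1]=8 > arr[3]=4
(2, 3): arr[2]=10 > arr[3]=4

Total inversions: 4

The array has 4 inversion(s): (0,1), (0,3), (1,3), (2,3). Each pair (i,j) satisfies i < j and arr[i] > arr[j].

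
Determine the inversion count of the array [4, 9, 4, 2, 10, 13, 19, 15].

Finding inversions in [4, 9, 4, 2, 10, 13, 19, 15]:

(0, 3): arr[0]=4 > arr[3]=2
(1, 2): arr[1]=9 > arr[2]=4
(1, 3): arr[1]=9 > arr[3]=2
(2, 3): arr[2]=4 > arr[3]=2
(6, 7): arr[6]=19 > arr[7]=15

Total inversions: 5

The array has 5 inversion(s): (0,3), (1,2), (1,3), (2,3), (6,7). Each pair (i,j) satisfies i < j and arr[i] > arr[j].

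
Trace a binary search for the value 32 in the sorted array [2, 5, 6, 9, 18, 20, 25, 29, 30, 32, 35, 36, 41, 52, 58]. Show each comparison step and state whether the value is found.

Binary search for 32 in [2, 5, 6, 9, 18, 20, 25, 29, 30, 32, 35, 36, 41, 52, 58]:

lo=0, hi=14, mid=7, arr[mid]=29 -> 29 < 32, search right half
lo=8, hi=14, mid=11, arr[mid]=36 -> 36 > 32, search left half
lo=8, hi=10, mid=9, arr[mid]=32 -> Found target at index 9!

Binary search finds 32 at index 9 after 3 comparisons. The search repeatedly halves the search space by comparing with the middle element.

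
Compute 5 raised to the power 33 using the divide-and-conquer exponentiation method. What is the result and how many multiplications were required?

Computing 5^33 by squaring (build up from 5^1; each line after the first costs one multiplication):

5^1 = 5
5^2 = (5^1)^2 = 5^2 = 25
5^4 = (5^2)^2 = 25^2 = 625
5^8 = (5^4)^2 = 625^2 = 390625
5^16 = (5^8)^2 = 390625^2 = 152587890625
5^32 = (5^16)^2 = 152587890625^2 = 23283064365386962890625
5^33 = 5 * 5^32 = 5 * 23283064365386962890625 = 116415321826934814453125

Result: 116415321826934814453125
Multiplications needed: 6 (6 lines after 5^1)

5^33 = 116415321826934814453125. Using exponentiation by squaring, this requires 6 multiplications. The key idea: if the exponent is even, square the half-power; if odd, multiply by the base once.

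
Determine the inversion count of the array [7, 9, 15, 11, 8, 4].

Finding inversions in [7, 9, 15, 11, 8, 4]:

(0, 5): arr[0]=7 > arr[5]=4
(1, 4): arr[1]=9 > arr[4]=8
(1, 5): arr[1]=9 > arr[5]=4
(2, 3): arr[2]=15 > arr[3]=11
(2, 4): arr[2]=15 > arr[4]=8
(2, 5): arr[2]=15 > arr[5]=4
(3, 4): arr[3]=11 > arr[4]=8
(3, 5): arr[3]=11 > arr[5]=4
(4, 5): arr[4]=8 > arr[5]=4

Total inversions: 9

The array has 9 inversion(s): (0,5), (1,4), (1,5), (2,3), (2,4), (2,5), (3,4), (3,5), (4,5). Each pair (i,j) satisfies i < j and arr[i] > arr[j].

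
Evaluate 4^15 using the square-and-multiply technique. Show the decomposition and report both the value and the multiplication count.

Computing 4^15 by squaring (build up from 4^1; each line after the first costs one multiplication):

4^1 = 4
4^2 = (4^1)^2 = 4^2 = 16
4^3 = 4 * 4^2 = 4 * 16 = 64
4^6 = (4^3)^2 = 64^2 = 4096
4^7 = 4 * 4^6 = 4 * 4096 = 16384
4^14 = (4^7)^2 = 16384^2 = 268435456
4^15 = 4 * 4^14 = 4 * 268435456 = 1073741824

Result: 1073741824
Multiplications needed: 6 (6 lines after 4^1)

4^15 = 1073741824. Using exponentiation by squaring, this requires 6 multiplications. The key idea: if the exponent is even, square the half-power; if odd, multiply by the base once.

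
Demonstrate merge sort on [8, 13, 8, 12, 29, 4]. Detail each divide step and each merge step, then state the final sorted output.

Merge sort trace:

Split: [8, 13, 8, 12, 29, 4] -> [8, 13, 8] and [12, 29, 4]
  Split: [8, 13, 8] -> [8] and [13, 8]
    Split: [13, 8] -> [13] and [8]
    Merge: [13] + [8] -> [8, 13]
  Merge: [8] + [8, 13] -> [8, 8, 13]
  Split: [12, 29, 4] -> [12] and [29, 4]
    Split: [29, 4] -> [29] and [4]
    Merge: [29] + [4] -> [4, 29]
  Merge: [12] + [4, 29] -> [4, 12, 29]
Merge: [8, 8, 13] + [4, 12, 29] -> [4, 8, 8, 12, 13, 29]

Final sorted array: [4, 8, 8, 12, 13, 29]

The merge sort proceeds by recursively splitting the array and merging sorted halves.
After all merges, the sorted array is [4, 8, 8, 12, 13, 29].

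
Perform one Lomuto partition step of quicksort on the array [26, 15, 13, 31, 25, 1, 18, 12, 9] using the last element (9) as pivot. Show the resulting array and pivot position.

Lomuto partition with pivot = 9:

Initial array: [26, 15, 13, 31, 25, 1, 18, 12, 9]

arr[0]=26 > 9: no swap
arr[1]=15 > 9: no swap
arr[2]=13 > 9: no swap
arr[3]=31 > 9: no swap
arr[4]=25 > 9: no swap
arr[5]=1 <= 9: swap with position 0, array becomes [1, 15, 13, 31, 25, 26, 18, 12, 9]
arr[6]=18 > 9: no swap
arr[7]=12 > 9: no swap

Place pivot at position 1: [1, 9, 13, 31, 25, 26, 18, 12, 15]
Pivot position: 1

After partitioning with pivot 9, the array becomes [1, 9, 13, 31, 25, 26, 18, 12, 15]. The pivot is placed at index 1. All elements to the left of the pivot are <= 9, and all elements to the right are > 9.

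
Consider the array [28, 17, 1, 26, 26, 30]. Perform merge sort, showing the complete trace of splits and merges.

Merge sort trace:

Split: [28, 17, 1, 26, 26, 30] -> [28, 17, 1] and [26, 26, 30]
  Split: [28, 17, 1] -> [28] and [17, 1]
    Split: [17, 1] -> [17] and [1]
    Merge: [17] + [1] -> [1, 17]
  Merge: [28] + [1, 17] -> [1, 17, 28]
  Split: [26, 26, 30] -> [26] and [26, 30]
    Split: [26, 30] -> [26] and [30]
    Merge: [26] + [30] -> [26, 30]
  Merge: [26] + [26, 30] -> [26, 26, 30]
Merge: [1, 17, 28] + [26, 26, 30] -> [1, 17, 26, 26, 28, 30]

Final sorted array: [1, 17, 26, 26, 28, 30]

The merge sort proceeds by recursively splitting the array and merging sorted halves.
After all merges, the sorted array is [1, 17, 26, 26, 28, 30].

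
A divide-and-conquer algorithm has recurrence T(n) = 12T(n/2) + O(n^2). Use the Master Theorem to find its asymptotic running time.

Master Theorem for T(n) = 12T(n/2) + O(n^2):

a = 12, b = 2, c = 2
log_b(a) = log_2(12) = 3.5850

Case 1: c = 2 < log_2(12) = 3.5850
T(n) = O(n^(log_2 12))

For T(n) = 12T(n/2) + O(n^2): log_2(12) = 3.5850. This is Case 1 of the Master Theorem (c < log_b(a), work dominated by leaves), giving O(n^(log_2 12)).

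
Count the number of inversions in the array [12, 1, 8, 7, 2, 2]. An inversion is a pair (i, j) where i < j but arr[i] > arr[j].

Finding inversions in [12, 1, 8, 7, 2, 2]:

(0, 1): arr[0]=12 > arr[1]=1
(0, 2): arr[0]=12 > arr[2]=8
(0, 3): arr[0]=12 > arr[3]=7
(0, 4): arr[0]=12 > arr[4]=2
(0, 5): arr[0]=12 > arr[5]=2
(2, 3): arr[2]=8 > arr[3]=7
(2, 4): arr[2]=8 > arr[4]=2
(2, 5): arr[2]=8 > arr[5]=2
(3, 4): arr[3]=7 > arr[4]=2
(3, 5): arr[3]=7 > arr[5]=2

Total inversions: 10

The array has 10 inversion(s): (0,1), (0,2), (0,3), (0,4), (0,5), (2,3), (2,4), (2,5), (3,4), (3,5). Each pair (i,j) satisfies i < j and arr[i] > arr[j].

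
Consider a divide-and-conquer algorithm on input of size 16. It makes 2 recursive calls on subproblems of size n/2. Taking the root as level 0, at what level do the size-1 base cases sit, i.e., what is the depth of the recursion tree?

For divide and conquer with division factor 2:

Problem sizes at each level:
Level 0: 16
Level 1: 8
Level 2: 4
Level 3: 2
Level 4: 1

The root is level 0 and the size-1 base case is level 4 (the tree spans levels 0 through 4, i.e. 5 levels counting the root), so the depth is the number of divisions: log_2(16) = 4

The recursion tree depth is log_2(16) = 4. At each level, the problem size is divided by 2, so it takes 4 divisions to reduce to a base case of size 1. The algorithm makes 2 recursive calls at each level.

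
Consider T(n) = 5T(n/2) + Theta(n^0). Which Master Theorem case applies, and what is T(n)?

Master Theorem for T(n) = 5T(n/2) + O(n^0):

a = 5, b = 2, c = 0
log_b(a) = log_2(5) = 2.3219

Case 1: c = 0 < log_2(5) = 2.3219
T(n) = O(n^(log_2 5))

For T(n) = 5T(n/2) + O(n^0): log_2(5) = 2.3219. This is Case 1 of the Master Theorem (c < log_b(a), work dominated by leaves), giving O(n^(log_2 5)).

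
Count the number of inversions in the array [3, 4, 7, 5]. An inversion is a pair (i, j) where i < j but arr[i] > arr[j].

Finding inversions in [3, 4, 7, 5]:

(2, 3): arr[2]=7 > arr[3]=5

Total inversions: 1

The array has 1 inversion(s): (2,3). Each pair (i,j) satisfies i < j and arr[i] > arr[j].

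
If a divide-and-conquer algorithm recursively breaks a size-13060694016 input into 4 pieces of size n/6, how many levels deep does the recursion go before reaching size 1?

For divide and conquer with division factor 6:

Problem sizes at each level:
Level 0: 13060694016
Level 1: 2176782336
Level 2: 362797056
Level 3: 60466176
Level 4: 10077696
Level 5: 1679616
Level 6: 279936
Level 7: 46656
Level 8: 7776
Level 9: 1296
Level 10: 216
Level 11: 36
Level 12: 6
Level 13: 1

The root is level 0 and the size-1 base case is level 13 (the tree spans levels 0 through 13, i.e. 14 levels counting the root), so the depth is the number of divisions: log_6(13060694016) = 13

The recursion tree depth is log_6(13060694016) = 13. At each level, the problem size is divided by 6, so it takes 13 divisions to reduce to a base case of size 1. The algorithm makes 4 recursive calls at each level.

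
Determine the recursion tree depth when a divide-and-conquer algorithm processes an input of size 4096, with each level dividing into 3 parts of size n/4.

For divide and conquer with division factor 4:

Problem sizes at each level:
Level 0: 4096
Level 1: 1024
Level 2: 256
Level 3: 64
Level 4: 16
Level 5: 4
Level 6: 1

The root is level 0 and the size-1 base case is level 6 (the tree spans levels 0 through 6, i.e. 7 levels counting the root), so the depth is the number of divisions: log_4(4096) = 6

The recursion tree depth is log_4(4096) = 6. At each level, the problem size is divided by 4, so it takes 6 divisions to reduce to a base case of size 1. The algorithm makes 3 recursive calls at each level.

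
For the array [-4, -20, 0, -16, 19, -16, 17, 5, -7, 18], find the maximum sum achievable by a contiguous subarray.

Using Kadane's algorithm on [-4, -20, 0, -16, 19, -16, 17, 5, -7, 18]:

Scanning through the array:
Position 1 (value -20): max_ending_here = -20, max_so_far = -4
Position 2 (value 0): max_ending_here = 0, max_so_far = 0
Position 3 (value -16): max_ending_here = -16, max_so_far = 0
Position 4 (value 19): max_ending_here = 19, max_so_far = 19
Position 5 (value -16): max_ending_here = 3, max_so_far = 19
Position 6 (value 17): max_ending_here = 20, max_so_far = 20
Position 7 (value 5): max_ending_here = 25, max_so_far = 25
Position 8 (value -7): max_ending_here = 18, max_so_far = 25
Position 9 (value 18): max_ending_here = 36, max_so_far = 36

Maximum subarray: [19, -16, 17, 5, -7, 18]
Maximum sum: 36

The maximum subarray is [19, -16, 17, 5, -7, 18] with sum 36. This subarray runs from index 4 to index 9.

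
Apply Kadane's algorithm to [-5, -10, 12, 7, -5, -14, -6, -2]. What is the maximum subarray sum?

Using Kadane's algorithm on [-5, -10, 12, 7, -5, -14, -6, -2]:

Scanning through the array:
Position 1 (value -10): max_ending_here = -10, max_so_far = -5
Position 2 (value 12): max_ending_here = 12, max_so_far = 12
Position 3 (value 7): max_ending_here = 19, max_so_far = 19
Position 4 (value -5): max_ending_here = 14, max_so_far = 19
Position 5 (value -14): max_ending_here = 0, max_so_far = 19
Position 6 (value -6): max_ending_here = -6, max_so_far = 19
Position 7 (value -2): max_ending_here = -2, max_so_far = 19

Maximum subarray: [12, 7]
Maximum sum: 19

The maximum subarray is [12, 7] with sum 19. This subarray runs from index 2 to index 3.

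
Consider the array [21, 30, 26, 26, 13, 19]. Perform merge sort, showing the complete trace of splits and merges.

Merge sort trace:

Split: [21, 30, 26, 26, 13, 19] -> [21, 30, 26] and [26, 13, 19]
  Split: [21, 30, 26] -> [21] and [30, 26]
    Split: [30, 26] -> [30] and [26]
    Merge: [30] + [26] -> [26, 30]
  Merge: [21] + [26, 30] -> [21, 26, 30]
  Split: [26, 13, 19] -> [26] and [13, 19]
    Split: [13, 19] -> [13] and [19]
    Merge: [13] + [19] -> [13, 19]
  Merge: [26] + [13, 19] -> [13, 19, 26]
Merge: [21, 26, 30] + [13, 19, 26] -> [13, 19, 21, 26, 26, 30]

Final sorted array: [13, 19, 21, 26, 26, 30]

The merge sort proceeds by recursively splitting the array and merging sorted halves.
After all merges, the sorted array is [13, 19, 21, 26, 26, 30].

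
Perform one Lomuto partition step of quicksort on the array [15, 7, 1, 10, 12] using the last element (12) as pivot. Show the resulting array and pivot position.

Lomuto partition with pivot = 12:

Initial array: [15, 7, 1, 10, 12]

arr[0]=15 > 12: no swap
arr[1]=7 <= 12: swap with position 0, array becomes [7, 15, 1, 10, 12]
arr[2]=1 <= 12: swap with position 1, array becomes [7, 1, 15, 10, 12]
arr[3]=10 <= 12: swap with position 2, array becomes [7, 1, 10, 15, 12]

Place pivot at position 3: [7, 1, 10, 12, 15]
Pivot position: 3

After partitioning with pivot 12, the array becomes [7, 1, 10, 12, 15]. The pivot is placed at index 3. All elements to the left of the pivot are <= 12, and all elements to the right are > 12.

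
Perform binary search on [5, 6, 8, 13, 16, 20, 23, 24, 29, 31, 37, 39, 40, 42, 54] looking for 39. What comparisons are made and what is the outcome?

Binary search for 39 in [5, 6, 8, 13, 16, 20, 23, 24, 29, 31, 37, 39, 40, 42, 54]:

lo=0, hi=14, mid=7, arr[mid]=24 -> 24 < 39, search right half
lo=8, hi=14, mid=11, arr[mid]=39 -> Found target at index 11!

Binary search finds 39 at index 11 after 2 comparisons. The search repeatedly halves the search space by comparing with the middle element.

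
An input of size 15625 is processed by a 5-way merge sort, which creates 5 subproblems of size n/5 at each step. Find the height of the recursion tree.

For divide and conquer with division factor 5:

Problem sizes at each level:
Level 0: 15625
Level 1: 3125
Level 2: 625
Level 3: 125
Level 4: 25
Level 5: 5
Level 6: 1

The root is level 0 and the size-1 base case is level 6 (the tree spans levels 0 through 6, i.e. 7 levels counting the root), so the depth is the number of divisions: log_5(15625) = 6

The recursion tree depth is log_5(15625) = 6. At each level, the problem size is divided by 5, so it takes 6 divisions to reduce to a base case of size 1. The algorithm makes 5 recursive calls at each level.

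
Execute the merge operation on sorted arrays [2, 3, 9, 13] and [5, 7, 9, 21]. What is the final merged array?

Merging process:

Compare 2 vs 5: take 2 from left. Merged: [2]
Compare 3 vs 5: take 3 from left. Merged: [2, 3]
Compare 9 vs 5: take 5 from right. Merged: [2, 3, 5]
Compare 9 vs 7: take 7 from right. Merged: [2, 3, 5, 7]
Compare 9 vs 9: take 9 from left. Merged: [2, 3, 5, 7, 9]
Compare 13 vs 9: take 9 from right. Merged: [2, 3, 5, 7, 9, 9]
Compare 13 vs 21: take 13 from left. Merged: [2, 3, 5, 7, 9, 9, 13]
Append remaining from right: [21]. Merged: [2, 3, 5, 7, 9, 9, 13, 21]

Final merged array: [2, 3, 5, 7, 9, 9, 13, 21]
Total comparisons: 7

The merged array is [2, 3, 5, 7, 9, 9, 13, 21], requiring 7 comparisons. The merge step runs in O(n) time where n is the total number of elements.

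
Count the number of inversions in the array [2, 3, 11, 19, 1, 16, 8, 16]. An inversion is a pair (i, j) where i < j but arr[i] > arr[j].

Finding inversions in [2, 3, 11, 19, 1, 16, 8, 16]:

(0, 4): arr[0]=2 > arr[4]=1
(1, 4): arr[1]=3 > arr[4]=1
(2, 4): arr[2]=11 > arr[4]=1
(2, 6): arr[2]=11 > arr[6]=8
(3, 4): arr[3]=19 > arr[4]=1
(3, 5): arr[3]=19 > arr[5]=16
(3, 6): arr[3]=19 > arr[6]=8
(3, 7): arr[3]=19 > arr[7]=16
(5, 6): arr[5]=16 > arr[6]=8

Total inversions: 9

The array has 9 inversion(s): (0,4), (1,4), (2,4), (2,6), (3,4), (3,5), (3,6), (3,7), (5,6). Each pair (i,j) satisfies i < j and arr[i] > arr[j].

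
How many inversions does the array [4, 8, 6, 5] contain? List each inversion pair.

Finding inversions in [4, 8, 6, 5]:

(1, 2): arr[1]=8 > arr[2]=6
(1, 3): arr[1]=8 > arr[3]=5
(2, 3): arr[2]=6 > arr[3]=5

Total inversions: 3

The array has 3 inversion(s): (1,2), (1,3), (2,3). Each pair (i,j) satisfies i < j and arr[i] > arr[j].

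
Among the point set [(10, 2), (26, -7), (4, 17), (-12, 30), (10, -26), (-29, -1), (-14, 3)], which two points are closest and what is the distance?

Computing all pairwise distances among 7 points:

d((10, 2), (26, -7)) = 18.3576
d((10, 2), (4, 17)) = 16.1555
d((10, 2), (-12, 30)) = 35.609
d((10, 2), (10, -26)) = 28.0
d((10, 2), (-29, -1)) = 39.1152
d((10, 2), (-14, 3)) = 24.0208
d((26, -7), (4, 17)) = 32.5576
d((26, -7), (-12, 30)) = 53.0377
d((26, -7), (10, -26)) = 24.8395
d((26, -7), (-29, -1)) = 55.3263
d((26, -7), (-14, 3)) = 41.2311
d((4, 17), (-12, 30)) = 20.6155
d((4, 17), (10, -26)) = 43.4166
d((4, 17), (-29, -1)) = 37.5899
d((4, 17), (-14, 3)) = 22.8035
d((-12, 30), (10, -26)) = 60.1664
d((-12, 30), (-29, -1)) = 35.3553
d((-12, 30), (-14, 3)) = 27.074
d((10, -26), (-29, -1)) = 46.3249
d((10, -26), (-14, 3)) = 37.6431
d((-29, -1), (-14, 3)) = 15.5242 <-- minimum

Closest pair: (-29, -1) and (-14, 3) with distance 15.5242

The closest pair is (-29, -1) and (-14, 3) with Euclidean distance 15.5242. For 7 points, brute-force pairwise comparison is shown above. For large n, the divide-and-conquer algorithm (sort by x, recurse on halves, check the dividing strip) achieves O(n log n).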